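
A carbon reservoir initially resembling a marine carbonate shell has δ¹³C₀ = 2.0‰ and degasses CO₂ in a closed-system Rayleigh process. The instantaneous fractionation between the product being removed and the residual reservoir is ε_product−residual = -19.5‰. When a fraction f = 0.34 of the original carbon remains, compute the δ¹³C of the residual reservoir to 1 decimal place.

23.3‰

Rayleigh residual: δ_res = (δ₀ + 1000)·f^(α−1) − 1000
α = ε/1000 + 1 = 0.98050, so α − 1 = -0.01950
f^(α−1) = 0.34^(-0.01950) = 1.021260
δ_res = (2.0 + 1000) × 1.021260 − 1000 = 1023.302 − 1000 = 23.30‰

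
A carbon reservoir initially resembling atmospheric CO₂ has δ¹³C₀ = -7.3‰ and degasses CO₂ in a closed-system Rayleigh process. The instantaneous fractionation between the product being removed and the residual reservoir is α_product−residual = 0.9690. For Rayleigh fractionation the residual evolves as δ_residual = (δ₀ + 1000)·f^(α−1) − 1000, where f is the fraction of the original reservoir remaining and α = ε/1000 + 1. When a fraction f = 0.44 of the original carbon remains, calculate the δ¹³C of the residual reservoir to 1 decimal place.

Rayleigh residual: δ_res = (δ₀ + 1000)·f^(α−1) − 1000
α − 1 = -0.03100
f^(α−1) = 0.44^(-0.03100) = 1.025777
δ_res = (-7.3 + 1000) × 1.025777 − 1000 = 1018.289 − 1000 = 18.29‰

18.3‰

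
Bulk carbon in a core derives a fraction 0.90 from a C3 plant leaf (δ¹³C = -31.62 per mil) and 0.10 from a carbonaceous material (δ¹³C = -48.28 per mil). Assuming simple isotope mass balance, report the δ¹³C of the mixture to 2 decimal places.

δ_mix = f_A·δ_A + f_B·δ_B
δ_mix = 0.90 × (-31.62) + 0.10 × (-48.28)
δ_mix = -28.458 + -4.828 = -33.286 per mil

-33.29 per mil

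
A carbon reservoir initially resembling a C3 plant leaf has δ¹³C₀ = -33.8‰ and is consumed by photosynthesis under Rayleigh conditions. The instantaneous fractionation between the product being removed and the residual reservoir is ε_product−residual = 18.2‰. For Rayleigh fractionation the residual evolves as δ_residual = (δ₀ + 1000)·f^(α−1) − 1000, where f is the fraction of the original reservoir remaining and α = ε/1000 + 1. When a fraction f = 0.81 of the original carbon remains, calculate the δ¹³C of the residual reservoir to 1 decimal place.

-37.5‰

Rayleigh residual: δ_res = (δ₀ + 1000)·f^(α−1) − 1000
α = ε/1000 + 1 = 1.01820, so α − 1 = 0.01820
f^(α−1) = 0.81^(0.01820) = 0.996172
δ_res = (-33.8 + 1000) × 0.996172 − 1000 = 962.502 − 1000 = -37.50‰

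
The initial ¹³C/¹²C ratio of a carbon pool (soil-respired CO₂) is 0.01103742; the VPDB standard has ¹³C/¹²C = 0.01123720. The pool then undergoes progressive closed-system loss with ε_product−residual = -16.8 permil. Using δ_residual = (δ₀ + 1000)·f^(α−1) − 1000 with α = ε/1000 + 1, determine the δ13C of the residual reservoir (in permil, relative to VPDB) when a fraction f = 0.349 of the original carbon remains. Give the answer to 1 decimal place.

δ₀ = (0.01103742/0.01123720 − 1)×1000 = (0.982222 − 1)×1000 = -17.778 permil
α − 1 = ε/1000 = -0.0168
f^(α−1) = 0.349^(-0.0168) = 1.017842
δ_res = (-17.778 + 1000) × 1.017842 − 1000 = 999.747 − 1000 = -0.25 permil

-0.3 permil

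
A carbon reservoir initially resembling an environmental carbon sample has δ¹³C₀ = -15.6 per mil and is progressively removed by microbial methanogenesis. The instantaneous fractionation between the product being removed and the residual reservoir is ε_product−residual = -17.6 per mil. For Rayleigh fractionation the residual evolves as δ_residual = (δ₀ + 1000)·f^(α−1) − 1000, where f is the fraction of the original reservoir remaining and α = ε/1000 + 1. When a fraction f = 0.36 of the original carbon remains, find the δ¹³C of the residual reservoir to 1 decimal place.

Rayleigh residual: δ_res = (δ₀ + 1000)·f^(α−1) − 1000
α = ε/1000 + 1 = 0.98240, so α − 1 = -0.01760
f^(α−1) = 0.36^(-0.01760) = 1.018144
δ_res = (-15.6 + 1000) × 1.018144 − 1000 = 1002.261 − 1000 = 2.26 per mil

2.3 per mil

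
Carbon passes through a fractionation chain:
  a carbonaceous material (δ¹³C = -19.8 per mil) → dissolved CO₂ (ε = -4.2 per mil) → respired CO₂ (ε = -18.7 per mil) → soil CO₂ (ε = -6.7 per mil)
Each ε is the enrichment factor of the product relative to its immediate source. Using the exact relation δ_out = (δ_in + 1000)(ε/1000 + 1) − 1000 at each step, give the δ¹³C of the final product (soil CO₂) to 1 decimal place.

-48.6 per mil

step 1: δ = (-19.80 + 1000)·(-4.2/1000 + 1) − 1000 = -23.92 per mil
step 2: δ = (-23.92 + 1000)·(-18.7/1000 + 1) − 1000 = -42.17 per mil
step 3: δ = (-42.17 + 1000)·(-6.7/1000 + 1) − 1000 = -48.59 per mil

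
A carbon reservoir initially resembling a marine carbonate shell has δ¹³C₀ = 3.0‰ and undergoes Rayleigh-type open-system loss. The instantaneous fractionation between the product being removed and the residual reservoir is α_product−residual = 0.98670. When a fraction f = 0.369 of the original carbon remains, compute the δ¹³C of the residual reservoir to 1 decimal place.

Rayleigh residual: δ_res = (δ₀ + 1000)·f^(α−1) − 1000
α − 1 = -0.01330
f^(α−1) = 0.369^(-0.01330) = 1.013348
δ_res = (3.0 + 1000) × 1.013348 − 1000 = 1016.388 − 1000 = 16.39‰

16.4‰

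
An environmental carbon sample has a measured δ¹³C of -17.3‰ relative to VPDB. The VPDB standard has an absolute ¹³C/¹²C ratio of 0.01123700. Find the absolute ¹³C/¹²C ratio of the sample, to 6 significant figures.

R_sample = R_standard × (δ¹³C/1000 + 1)
R_sample = 0.01123700 × (-17.3/1000 + 1) = 0.01123700 × 0.982700
R_sample = 0.0110426

0.0110426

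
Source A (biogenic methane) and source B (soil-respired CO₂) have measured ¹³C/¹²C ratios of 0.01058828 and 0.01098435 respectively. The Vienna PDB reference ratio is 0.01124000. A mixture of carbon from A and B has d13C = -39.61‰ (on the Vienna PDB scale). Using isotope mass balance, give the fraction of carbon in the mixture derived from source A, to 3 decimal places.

0.479

δ_A = (0.01058828/0.01124000 − 1)×1000 = (0.942018 − 1)×1000 = -57.982‰
δ_B = (0.01098435/0.01124000 − 1)×1000 = (0.977255 − 1)×1000 = -22.745‰
f_A = (δ_mix − δ_B)/(δ_A − δ_B) = (-39.61 − (-22.745))/(-57.982 − (-22.745))
f_A = -16.865 / -35.238 = 0.4786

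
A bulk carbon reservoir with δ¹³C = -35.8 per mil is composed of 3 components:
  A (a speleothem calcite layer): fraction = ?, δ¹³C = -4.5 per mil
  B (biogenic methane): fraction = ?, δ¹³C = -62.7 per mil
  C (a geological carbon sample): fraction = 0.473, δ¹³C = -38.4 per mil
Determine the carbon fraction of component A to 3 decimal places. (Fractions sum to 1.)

Let f_A and f_B be the unknown fractions; fractions sum to 1 so f_A + f_B = 0.527.
Mass balance: Σ fᵢ·δᵢ = δ_bulk ⇒ f_A·(-4.5) + f_B·(-62.7) = -35.8 − (-18.163) = -17.637
Substitute f_B = 0.527 − f_A:
f_A·(-4.5 − -62.7) = -17.637 − 0.527×(-62.7) = 15.406
f_A = 15.406 / 58.2 = 0.2647

0.265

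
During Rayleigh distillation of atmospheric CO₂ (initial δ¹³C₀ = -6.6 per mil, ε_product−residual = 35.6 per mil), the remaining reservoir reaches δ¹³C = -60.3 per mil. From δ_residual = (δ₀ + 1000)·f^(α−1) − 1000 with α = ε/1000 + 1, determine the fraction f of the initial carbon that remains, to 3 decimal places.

α − 1 = ε/1000 = 0.0356
(δ_res + 1000)/(δ₀ + 1000) = (-60.3 + 1000)/(-6.6 + 1000) = 939.7/993.4 = 0.945943
f = 0.945943^(1/0.0356) = exp(ln(0.945943)/0.0356) = exp(-0.05557/0.0356)
f = exp(-1.5610) = 0.2099

0.210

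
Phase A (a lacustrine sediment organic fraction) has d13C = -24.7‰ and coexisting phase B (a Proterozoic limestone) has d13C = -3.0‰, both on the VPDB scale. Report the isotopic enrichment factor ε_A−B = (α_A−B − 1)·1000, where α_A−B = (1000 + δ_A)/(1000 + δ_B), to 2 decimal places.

α_A−B = (1000 + -24.7) / (1000 + -3.0) = 975.3 / 997.0 = 0.978235
ε_A−B = (0.978235 − 1) × 1000 = -21.765‰
(The approximation ε ≈ δ_A − δ_B would give -21.7‰.)

-21.77‰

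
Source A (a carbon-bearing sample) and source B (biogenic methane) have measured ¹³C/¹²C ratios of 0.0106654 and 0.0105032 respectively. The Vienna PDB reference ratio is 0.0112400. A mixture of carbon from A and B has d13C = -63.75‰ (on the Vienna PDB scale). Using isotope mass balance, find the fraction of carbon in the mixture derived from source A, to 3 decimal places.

0.125

δ_A = (0.0106654/0.0112400 − 1)×1000 = (0.948879 − 1)×1000 = -51.121‰
δ_B = (0.0105032/0.0112400 − 1)×1000 = (0.934448 − 1)×1000 = -65.552‰
f_A = (δ_mix − δ_B)/(δ_A − δ_B) = (-63.75 − (-65.552))/(-51.121 − (-65.552))
f_A = 1.802 / 14.431 = 0.1248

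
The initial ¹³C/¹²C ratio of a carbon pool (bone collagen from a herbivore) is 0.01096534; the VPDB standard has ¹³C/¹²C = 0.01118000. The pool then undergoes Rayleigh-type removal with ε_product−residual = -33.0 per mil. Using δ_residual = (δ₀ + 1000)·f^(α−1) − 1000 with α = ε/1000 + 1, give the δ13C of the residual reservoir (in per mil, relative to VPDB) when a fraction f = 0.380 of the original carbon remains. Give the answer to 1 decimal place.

δ₀ = (0.01096534/0.01118000 − 1)×1000 = (0.980800 − 1)×1000 = -19.200 per mil
α − 1 = ε/1000 = -0.0330
f^(α−1) = 0.380^(-0.0330) = 1.032446
δ_res = (-19.200 + 1000) × 1.032446 − 1000 = 1012.622 − 1000 = 12.62 per mil

12.6 per mil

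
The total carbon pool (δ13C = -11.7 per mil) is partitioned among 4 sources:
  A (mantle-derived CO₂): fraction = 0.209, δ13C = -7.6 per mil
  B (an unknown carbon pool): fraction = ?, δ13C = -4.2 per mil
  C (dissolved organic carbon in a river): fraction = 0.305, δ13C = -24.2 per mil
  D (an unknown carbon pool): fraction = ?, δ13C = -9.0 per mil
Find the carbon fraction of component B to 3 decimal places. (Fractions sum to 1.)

0.342

Let f_B and f_D be the unknown fractions; fractions sum to 1 so f_B + f_D = 0.486.
Mass balance: Σ fᵢ·δᵢ = δ_bulk ⇒ f_B·(-4.2) + f_D·(-9.0) = -11.7 − (-8.969) = -2.731
Substitute f_D = 0.486 − f_B:
f_B·(-4.2 − -9.0) = -2.731 − 0.486×(-9.0) = 1.643
f_B = 1.643 / 4.8 = 0.3424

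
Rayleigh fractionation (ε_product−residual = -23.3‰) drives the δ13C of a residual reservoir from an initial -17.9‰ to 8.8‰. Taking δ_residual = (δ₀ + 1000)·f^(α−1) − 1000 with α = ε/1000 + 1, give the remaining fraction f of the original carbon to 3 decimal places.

0.316

α − 1 = ε/1000 = -0.0233
(δ_res + 1000)/(δ₀ + 1000) = (8.8 + 1000)/(-17.9 + 1000) = 1008.8/982.1 = 1.027187
f = 1.027187^(1/-0.0233) = exp(ln(1.027187)/-0.0233) = exp(0.02682/-0.0233)
f = exp(-1.1512) = 0.3162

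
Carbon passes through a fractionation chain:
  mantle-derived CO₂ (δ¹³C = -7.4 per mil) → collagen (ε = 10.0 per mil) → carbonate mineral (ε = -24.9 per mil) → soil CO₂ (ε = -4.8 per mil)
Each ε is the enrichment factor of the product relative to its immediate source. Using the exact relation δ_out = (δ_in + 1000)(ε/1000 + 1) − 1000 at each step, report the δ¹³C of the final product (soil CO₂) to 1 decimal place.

step 1: δ = (-7.40 + 1000)·(10.0/1000 + 1) − 1000 = 2.53 per mil
step 2: δ = (2.53 + 1000)·(-24.9/1000 + 1) − 1000 = -22.44 per mil
step 3: δ = (-22.44 + 1000)·(-4.8/1000 + 1) − 1000 = -27.13 per mil

-27.1 per mil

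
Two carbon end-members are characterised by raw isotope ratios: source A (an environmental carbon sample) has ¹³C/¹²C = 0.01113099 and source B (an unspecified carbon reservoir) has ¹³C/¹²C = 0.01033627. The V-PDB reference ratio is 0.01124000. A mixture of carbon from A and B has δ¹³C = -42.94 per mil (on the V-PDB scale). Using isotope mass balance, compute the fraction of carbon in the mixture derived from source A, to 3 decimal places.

δ_A = (0.01113099/0.01124000 − 1)×1000 = (0.990302 − 1)×1000 = -9.698 per mil
δ_B = (0.01033627/0.01124000 − 1)×1000 = (0.919597 − 1)×1000 = -80.403 per mil
f_A = (δ_mix − δ_B)/(δ_A − δ_B) = (-42.94 − (-80.403))/(-9.698 − (-80.403))
f_A = 37.463 / 70.705 = 0.5299

0.530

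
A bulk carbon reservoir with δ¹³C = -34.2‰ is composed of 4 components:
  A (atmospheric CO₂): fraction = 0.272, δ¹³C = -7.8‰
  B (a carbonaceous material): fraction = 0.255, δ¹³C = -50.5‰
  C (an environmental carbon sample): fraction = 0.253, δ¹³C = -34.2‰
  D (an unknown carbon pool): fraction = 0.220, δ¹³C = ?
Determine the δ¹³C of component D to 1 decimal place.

-47.9‰

Isotope mass balance: δ_bulk = Σ fᵢ·δᵢ.
-34.2 = 0.272×(-7.8) + 0.255×(-50.5) + 0.253×(-34.2) + 0.220×δ_D
0.220·δ_D = -34.2 − (-23.652) = -10.548
δ_D = -10.548 / 0.220 = -47.95‰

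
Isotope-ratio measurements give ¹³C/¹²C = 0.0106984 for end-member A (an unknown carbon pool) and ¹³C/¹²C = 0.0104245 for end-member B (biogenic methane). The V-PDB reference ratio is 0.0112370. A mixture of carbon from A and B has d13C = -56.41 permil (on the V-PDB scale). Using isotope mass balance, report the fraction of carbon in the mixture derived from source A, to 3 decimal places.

0.652

δ_A = (0.0106984/0.0112370 − 1)×1000 = (0.952069 − 1)×1000 = -47.931 permil
δ_B = (0.0104245/0.0112370 − 1)×1000 = (0.927694 − 1)×1000 = -72.306 permil
f_A = (δ_mix − δ_B)/(δ_A − δ_B) = (-56.41 − (-72.306))/(-47.931 − (-72.306))
f_A = 15.896 / 24.375 = 0.6521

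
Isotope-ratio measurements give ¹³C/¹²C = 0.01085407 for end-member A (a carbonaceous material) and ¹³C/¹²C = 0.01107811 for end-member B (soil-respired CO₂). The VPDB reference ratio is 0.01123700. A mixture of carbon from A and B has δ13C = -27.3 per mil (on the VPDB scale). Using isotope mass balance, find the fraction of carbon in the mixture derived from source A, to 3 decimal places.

δ_A = (0.01085407/0.01123700 − 1)×1000 = (0.965922 − 1)×1000 = -34.078 per mil
δ_B = (0.01107811/0.01123700 − 1)×1000 = (0.985860 − 1)×1000 = -14.140 per mil
f_A = (δ_mix − δ_B)/(δ_A − δ_B) = (-27.3 − (-14.140))/(-34.078 − (-14.140))
f_A = -13.160 / -19.938 = 0.6601

0.660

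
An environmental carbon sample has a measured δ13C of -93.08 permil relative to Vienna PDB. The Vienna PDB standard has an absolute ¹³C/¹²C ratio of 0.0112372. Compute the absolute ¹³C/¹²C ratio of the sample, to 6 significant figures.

0.0101912

R_sample = R_standard × (δ13C/1000 + 1)
R_sample = 0.0112372 × (-93.08/1000 + 1) = 0.0112372 × 0.906920
R_sample = 0.0101912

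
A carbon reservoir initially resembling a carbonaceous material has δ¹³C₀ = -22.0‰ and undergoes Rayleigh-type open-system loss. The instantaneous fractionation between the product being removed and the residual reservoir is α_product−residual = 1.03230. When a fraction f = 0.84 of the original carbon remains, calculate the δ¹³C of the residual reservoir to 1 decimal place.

Rayleigh residual: δ_res = (δ₀ + 1000)·f^(α−1) − 1000
α − 1 = 0.03230
f^(α−1) = 0.84^(0.03230) = 0.994384
δ_res = (-22.0 + 1000) × 0.994384 − 1000 = 972.508 − 1000 = -27.49‰

-27.5‰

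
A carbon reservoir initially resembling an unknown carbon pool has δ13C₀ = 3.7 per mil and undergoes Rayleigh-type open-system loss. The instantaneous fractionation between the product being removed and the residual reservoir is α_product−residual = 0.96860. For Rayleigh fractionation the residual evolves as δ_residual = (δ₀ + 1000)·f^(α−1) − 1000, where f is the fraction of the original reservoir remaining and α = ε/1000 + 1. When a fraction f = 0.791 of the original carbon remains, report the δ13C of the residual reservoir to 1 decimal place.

11.1 per mil

Rayleigh residual: δ_res = (δ₀ + 1000)·f^(α−1) − 1000
α − 1 = -0.03140
f^(α−1) = 0.791^(-0.03140) = 1.007389
δ_res = (3.7 + 1000) × 1.007389 − 1000 = 1011.116 − 1000 = 11.12 per mil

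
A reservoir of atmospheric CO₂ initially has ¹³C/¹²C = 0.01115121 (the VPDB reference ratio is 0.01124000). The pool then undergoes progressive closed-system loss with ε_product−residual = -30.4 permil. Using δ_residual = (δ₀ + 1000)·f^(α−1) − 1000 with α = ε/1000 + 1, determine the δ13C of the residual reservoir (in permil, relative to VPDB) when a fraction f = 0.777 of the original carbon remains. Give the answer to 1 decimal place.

δ₀ = (0.01115121/0.01124000 − 1)×1000 = (0.992101 − 1)×1000 = -7.899 permil
α − 1 = ε/1000 = -0.0304
f^(α−1) = 0.777^(-0.0304) = 1.007700
δ_res = (-7.899 + 1000) × 1.007700 − 1000 = 999.740 − 1000 = -0.26 permil

-0.3 permil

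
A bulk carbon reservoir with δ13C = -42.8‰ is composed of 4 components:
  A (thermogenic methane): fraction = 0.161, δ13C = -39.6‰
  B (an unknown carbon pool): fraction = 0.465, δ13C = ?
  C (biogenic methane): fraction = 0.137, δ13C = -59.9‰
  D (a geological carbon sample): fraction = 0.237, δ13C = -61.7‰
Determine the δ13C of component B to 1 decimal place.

-29.2‰

Isotope mass balance: δ_bulk = Σ fᵢ·δᵢ.
-42.8 = 0.161×(-39.6) + 0.465×δ_B + 0.137×(-59.9) + 0.237×(-61.7)
0.465·δ_B = -42.8 − (-29.205) = -13.595
δ_B = -13.595 / 0.465 = -29.24‰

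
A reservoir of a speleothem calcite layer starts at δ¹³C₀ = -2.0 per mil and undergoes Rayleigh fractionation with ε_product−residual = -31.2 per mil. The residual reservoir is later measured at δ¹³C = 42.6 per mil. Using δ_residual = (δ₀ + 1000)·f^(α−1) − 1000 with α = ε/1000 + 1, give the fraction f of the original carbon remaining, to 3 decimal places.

α − 1 = ε/1000 = -0.0312
(δ_res + 1000)/(δ₀ + 1000) = (42.6 + 1000)/(-2.0 + 1000) = 1042.6/998.0 = 1.044689
f = 1.044689^(1/-0.0312) = exp(ln(1.044689)/-0.0312) = exp(0.04372/-0.0312)
f = exp(-1.4013) = 0.2463

0.246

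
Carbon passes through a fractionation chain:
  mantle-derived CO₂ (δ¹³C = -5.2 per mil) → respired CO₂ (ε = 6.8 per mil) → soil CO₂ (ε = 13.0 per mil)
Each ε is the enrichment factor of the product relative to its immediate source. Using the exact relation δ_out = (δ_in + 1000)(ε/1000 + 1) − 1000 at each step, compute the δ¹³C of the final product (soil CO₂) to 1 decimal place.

14.6 per mil

step 1: δ = (-5.20 + 1000)·(6.8/1000 + 1) − 1000 = 1.56 per mil
step 2: δ = (1.56 + 1000)·(13.0/1000 + 1) − 1000 = 14.58 per mil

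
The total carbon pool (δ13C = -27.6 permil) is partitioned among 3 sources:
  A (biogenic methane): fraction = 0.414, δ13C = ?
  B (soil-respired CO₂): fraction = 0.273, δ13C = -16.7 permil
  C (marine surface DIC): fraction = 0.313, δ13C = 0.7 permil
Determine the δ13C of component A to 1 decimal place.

-56.2 permil

Isotope mass balance: δ_bulk = Σ fᵢ·δᵢ.
-27.6 = 0.414×δ_A + 0.273×(-16.7) + 0.313×(0.7)
0.414·δ_A = -27.6 − (-4.340) = -23.260
δ_A = -23.260 / 0.414 = -56.18 permil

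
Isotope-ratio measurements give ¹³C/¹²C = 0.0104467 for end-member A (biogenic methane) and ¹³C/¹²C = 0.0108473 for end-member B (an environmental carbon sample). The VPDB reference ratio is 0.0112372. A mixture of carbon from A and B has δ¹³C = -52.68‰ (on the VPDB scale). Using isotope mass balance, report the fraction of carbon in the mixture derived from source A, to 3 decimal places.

δ_A = (0.0104467/0.0112372 − 1)×1000 = (0.929653 − 1)×1000 = -70.347‰
δ_B = (0.0108473/0.0112372 − 1)×1000 = (0.965303 − 1)×1000 = -34.697‰
f_A = (δ_mix − δ_B)/(δ_A − δ_B) = (-52.68 − (-34.697))/(-70.347 − (-34.697))
f_A = -17.983 / -35.649 = 0.5044

0.504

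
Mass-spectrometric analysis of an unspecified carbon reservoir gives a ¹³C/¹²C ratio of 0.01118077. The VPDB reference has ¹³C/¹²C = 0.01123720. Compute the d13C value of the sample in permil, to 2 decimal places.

d13C = (R_sample / R_standard − 1) × 1000
R_sample / R_standard = 0.01118077 / 0.01123720 = 0.994978
d13C = (0.994978 − 1) × 1000 = -5.022 permil

-5.02 permil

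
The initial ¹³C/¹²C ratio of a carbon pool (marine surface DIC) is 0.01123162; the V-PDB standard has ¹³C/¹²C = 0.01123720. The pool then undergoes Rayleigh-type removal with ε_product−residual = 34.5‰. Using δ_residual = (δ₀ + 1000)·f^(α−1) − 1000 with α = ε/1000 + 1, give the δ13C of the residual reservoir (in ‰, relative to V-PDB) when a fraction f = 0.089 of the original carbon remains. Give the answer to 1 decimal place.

-80.5‰

δ₀ = (0.01123162/0.01123720 − 1)×1000 = (0.999503 − 1)×1000 = -0.497‰
α − 1 = ε/1000 = 0.0345
f^(α−1) = 0.089^(0.0345) = 0.919928
δ_res = (-0.497 + 1000) × 0.919928 − 1000 = 919.471 − 1000 = -80.53‰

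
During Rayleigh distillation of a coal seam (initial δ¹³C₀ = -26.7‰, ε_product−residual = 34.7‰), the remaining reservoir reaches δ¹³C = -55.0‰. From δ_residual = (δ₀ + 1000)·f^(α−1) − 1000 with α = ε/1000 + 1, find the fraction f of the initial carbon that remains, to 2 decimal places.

α − 1 = ε/1000 = 0.0347
(δ_res + 1000)/(δ₀ + 1000) = (-55.0 + 1000)/(-26.7 + 1000) = 945.0/973.3 = 0.970924
f = 0.970924^(1/0.0347) = exp(ln(0.970924)/0.0347) = exp(-0.02951/0.0347)
f = exp(-0.8504) = 0.4273

0.43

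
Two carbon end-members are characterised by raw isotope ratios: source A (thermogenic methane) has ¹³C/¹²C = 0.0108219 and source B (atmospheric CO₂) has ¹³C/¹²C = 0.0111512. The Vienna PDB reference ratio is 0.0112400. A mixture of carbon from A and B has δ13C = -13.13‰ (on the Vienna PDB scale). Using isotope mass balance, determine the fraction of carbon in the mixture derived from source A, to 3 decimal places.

δ_A = (0.0108219/0.0112400 − 1)×1000 = (0.962802 − 1)×1000 = -37.198‰
δ_B = (0.0111512/0.0112400 − 1)×1000 = (0.992100 − 1)×1000 = -7.900‰
f_A = (δ_mix − δ_B)/(δ_A − δ_B) = (-13.13 − (-7.900))/(-37.198 − (-7.900))
f_A = -5.230 / -29.297 = 0.1785

0.179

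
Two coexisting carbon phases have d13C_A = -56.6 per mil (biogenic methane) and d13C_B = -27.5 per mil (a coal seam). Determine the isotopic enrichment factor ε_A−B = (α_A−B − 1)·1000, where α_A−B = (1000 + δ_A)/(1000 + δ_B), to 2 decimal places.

-29.92 per mil

α_A−B = (1000 + -56.6) / (1000 + -27.5) = 943.4 / 972.5 = 0.970077
ε_A−B = (0.970077 − 1) × 1000 = -29.923 per mil
(The approximation ε ≈ δ_A − δ_B would give -29.1 per mil.)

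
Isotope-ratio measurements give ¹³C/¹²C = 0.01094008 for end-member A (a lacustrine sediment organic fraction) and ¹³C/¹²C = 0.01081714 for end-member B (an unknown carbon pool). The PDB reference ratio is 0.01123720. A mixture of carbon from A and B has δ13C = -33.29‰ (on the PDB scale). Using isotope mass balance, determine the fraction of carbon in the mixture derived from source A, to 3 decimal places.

δ_A = (0.01094008/0.01123720 − 1)×1000 = (0.973559 − 1)×1000 = -26.441‰
δ_B = (0.01081714/0.01123720 − 1)×1000 = (0.962619 − 1)×1000 = -37.381‰
f_A = (δ_mix − δ_B)/(δ_A − δ_B) = (-33.29 − (-37.381))/(-26.441 − (-37.381))
f_A = 4.091 / 10.940 = 0.3740

0.374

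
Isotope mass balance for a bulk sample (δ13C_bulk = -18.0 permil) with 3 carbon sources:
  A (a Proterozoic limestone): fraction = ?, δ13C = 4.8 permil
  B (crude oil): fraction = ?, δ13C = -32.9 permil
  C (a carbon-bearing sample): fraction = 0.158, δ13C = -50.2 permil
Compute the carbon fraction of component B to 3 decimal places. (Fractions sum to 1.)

0.374

Let f_B and f_A be the unknown fractions; fractions sum to 1 so f_B + f_A = 0.842.
Mass balance: Σ fᵢ·δᵢ = δ_bulk ⇒ f_B·(-32.9) + f_A·(4.8) = -18.0 − (-7.932) = -10.068
Substitute f_A = 0.842 − f_B:
f_B·(-32.9 − 4.8) = -10.068 − 0.842×(4.8) = -14.110
f_B = -14.110 / -37.7 = 0.3743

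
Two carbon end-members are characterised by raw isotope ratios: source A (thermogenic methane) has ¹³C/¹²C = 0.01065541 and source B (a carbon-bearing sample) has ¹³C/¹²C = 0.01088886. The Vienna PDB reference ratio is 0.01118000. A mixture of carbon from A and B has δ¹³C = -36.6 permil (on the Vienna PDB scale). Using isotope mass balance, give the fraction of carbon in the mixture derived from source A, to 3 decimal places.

0.506

δ_A = (0.01065541/0.01118000 − 1)×1000 = (0.953078 − 1)×1000 = -46.922 permil
δ_B = (0.01088886/0.01118000 − 1)×1000 = (0.973959 − 1)×1000 = -26.041 permil
f_A = (δ_mix − δ_B)/(δ_A − δ_B) = (-36.6 − (-26.041))/(-46.922 − (-26.041))
f_A = -10.559 / -20.881 = 0.5057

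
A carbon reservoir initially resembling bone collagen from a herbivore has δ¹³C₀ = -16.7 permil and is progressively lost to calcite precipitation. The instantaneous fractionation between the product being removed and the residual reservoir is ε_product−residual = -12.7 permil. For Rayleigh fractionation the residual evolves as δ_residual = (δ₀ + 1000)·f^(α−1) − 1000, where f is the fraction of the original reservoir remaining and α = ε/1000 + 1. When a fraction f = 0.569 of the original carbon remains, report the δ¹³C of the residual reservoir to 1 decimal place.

Rayleigh residual: δ_res = (δ₀ + 1000)·f^(α−1) − 1000
α = ε/1000 + 1 = 0.98730, so α − 1 = -0.01270
f^(α−1) = 0.569^(-0.01270) = 1.007187
δ_res = (-16.7 + 1000) × 1.007187 − 1000 = 990.367 − 1000 = -9.63 permil

-9.6 permil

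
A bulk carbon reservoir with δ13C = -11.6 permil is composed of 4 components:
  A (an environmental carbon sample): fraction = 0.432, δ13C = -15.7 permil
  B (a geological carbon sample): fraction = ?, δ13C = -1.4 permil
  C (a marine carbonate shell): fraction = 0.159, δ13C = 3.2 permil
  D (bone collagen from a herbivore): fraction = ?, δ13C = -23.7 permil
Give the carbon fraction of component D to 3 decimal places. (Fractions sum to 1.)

Let f_D and f_B be the unknown fractions; fractions sum to 1 so f_D + f_B = 0.409.
Mass balance: Σ fᵢ·δᵢ = δ_bulk ⇒ f_D·(-23.7) + f_B·(-1.4) = -11.6 − (-6.274) = -5.326
Substitute f_B = 0.409 − f_D:
f_D·(-23.7 − -1.4) = -5.326 − 0.409×(-1.4) = -4.754
f_D = -4.754 / -22.3 = 0.2132

0.213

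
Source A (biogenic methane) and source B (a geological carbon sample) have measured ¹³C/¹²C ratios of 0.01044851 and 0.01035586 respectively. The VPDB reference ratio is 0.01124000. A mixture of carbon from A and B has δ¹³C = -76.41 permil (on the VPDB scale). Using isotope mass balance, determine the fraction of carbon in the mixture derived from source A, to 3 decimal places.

0.273

δ_A = (0.01044851/0.01124000 − 1)×1000 = (0.929583 − 1)×1000 = -70.417 permil
δ_B = (0.01035586/0.01124000 − 1)×1000 = (0.921340 − 1)×1000 = -78.660 permil
f_A = (δ_mix − δ_B)/(δ_A − δ_B) = (-76.41 − (-78.660))/(-70.417 − (-78.660))
f_A = 2.250 / 8.243 = 0.2730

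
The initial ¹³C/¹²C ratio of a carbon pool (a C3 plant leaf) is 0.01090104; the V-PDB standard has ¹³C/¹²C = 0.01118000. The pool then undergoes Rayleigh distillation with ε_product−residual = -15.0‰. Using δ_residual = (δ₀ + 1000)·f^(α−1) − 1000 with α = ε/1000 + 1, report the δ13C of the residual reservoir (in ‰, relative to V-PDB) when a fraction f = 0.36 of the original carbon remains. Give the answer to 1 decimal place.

δ₀ = (0.01090104/0.01118000 − 1)×1000 = (0.975048 − 1)×1000 = -24.952‰
α − 1 = ε/1000 = -0.0150
f^(α−1) = 0.36^(-0.0150) = 1.015443
δ_res = (-24.952 + 1000) × 1.015443 − 1000 = 990.106 − 1000 = -9.89‰

-9.9‰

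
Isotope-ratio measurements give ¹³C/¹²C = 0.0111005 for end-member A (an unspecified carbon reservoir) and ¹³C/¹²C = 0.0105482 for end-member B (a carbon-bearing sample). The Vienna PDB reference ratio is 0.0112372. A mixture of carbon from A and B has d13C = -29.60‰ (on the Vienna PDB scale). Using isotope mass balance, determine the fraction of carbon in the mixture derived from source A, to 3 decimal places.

δ_A = (0.0111005/0.0112372 − 1)×1000 = (0.987835 − 1)×1000 = -12.165‰
δ_B = (0.0105482/0.0112372 − 1)×1000 = (0.938686 − 1)×1000 = -61.314‰
f_A = (δ_mix − δ_B)/(δ_A − δ_B) = (-29.60 − (-61.314))/(-12.165 − (-61.314))
f_A = 31.714 / 49.149 = 0.6453

0.645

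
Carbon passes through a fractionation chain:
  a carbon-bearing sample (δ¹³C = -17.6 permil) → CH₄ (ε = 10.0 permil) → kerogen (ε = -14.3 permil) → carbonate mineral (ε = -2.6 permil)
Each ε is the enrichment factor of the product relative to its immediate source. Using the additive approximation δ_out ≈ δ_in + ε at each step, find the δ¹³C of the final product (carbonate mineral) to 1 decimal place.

step 1: δ ≈ -17.6 + (10.0) = -7.6 permil
step 2: δ ≈ -7.6 + (-14.3) = -21.9 permil
step 3: δ ≈ -21.9 + (-2.6) = -24.5 permil

-24.5 permil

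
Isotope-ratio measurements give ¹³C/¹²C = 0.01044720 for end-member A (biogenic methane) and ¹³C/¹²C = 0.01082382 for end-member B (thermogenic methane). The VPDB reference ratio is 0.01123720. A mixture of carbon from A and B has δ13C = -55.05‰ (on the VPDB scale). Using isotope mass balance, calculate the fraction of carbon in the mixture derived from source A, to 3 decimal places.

0.545

δ_A = (0.01044720/0.01123720 − 1)×1000 = (0.929698 − 1)×1000 = -70.302‰
δ_B = (0.01082382/0.01123720 − 1)×1000 = (0.963213 − 1)×1000 = -36.787‰
f_A = (δ_mix − δ_B)/(δ_A − δ_B) = (-55.05 − (-36.787))/(-70.302 − (-36.787))
f_A = -18.263 / -33.515 = 0.5449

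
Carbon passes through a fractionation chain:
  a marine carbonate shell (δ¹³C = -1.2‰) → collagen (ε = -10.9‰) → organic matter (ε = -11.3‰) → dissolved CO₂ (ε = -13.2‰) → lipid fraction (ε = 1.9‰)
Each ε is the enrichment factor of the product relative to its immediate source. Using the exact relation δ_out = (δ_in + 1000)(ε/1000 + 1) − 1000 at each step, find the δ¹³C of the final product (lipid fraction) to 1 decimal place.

step 1: δ = (-1.20 + 1000)·(-10.9/1000 + 1) − 1000 = -12.09‰
step 2: δ = (-12.09 + 1000)·(-11.3/1000 + 1) − 1000 = -23.25‰
step 3: δ = (-23.25 + 1000)·(-13.2/1000 + 1) − 1000 = -36.14‰
step 4: δ = (-36.14 + 1000)·(1.9/1000 + 1) − 1000 = -34.31‰

-34.3‰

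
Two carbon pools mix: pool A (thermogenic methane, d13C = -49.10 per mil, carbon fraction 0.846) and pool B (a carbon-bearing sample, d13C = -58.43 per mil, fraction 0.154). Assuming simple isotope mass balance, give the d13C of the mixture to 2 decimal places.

-50.54 per mil

δ_mix = f_A·δ_A + f_B·δ_B
δ_mix = 0.846 × (-49.10) + 0.154 × (-58.43)
δ_mix = -41.539 + -8.998 = -50.537 per mil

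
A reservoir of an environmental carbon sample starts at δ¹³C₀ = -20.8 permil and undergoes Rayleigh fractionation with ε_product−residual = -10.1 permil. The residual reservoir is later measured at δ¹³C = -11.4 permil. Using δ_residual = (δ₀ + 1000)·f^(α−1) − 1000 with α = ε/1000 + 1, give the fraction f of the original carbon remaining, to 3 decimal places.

α − 1 = ε/1000 = -0.0101
(δ_res + 1000)/(δ₀ + 1000) = (-11.4 + 1000)/(-20.8 + 1000) = 988.6/979.2 = 1.009600
f = 1.009600^(1/-0.0101) = exp(ln(1.009600)/-0.0101) = exp(0.00955/-0.0101)
f = exp(-0.9459) = 0.3883

0.388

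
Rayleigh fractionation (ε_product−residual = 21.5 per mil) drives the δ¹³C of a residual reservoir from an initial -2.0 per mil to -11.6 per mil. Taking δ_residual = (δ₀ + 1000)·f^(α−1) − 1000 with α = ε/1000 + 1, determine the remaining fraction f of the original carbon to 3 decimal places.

α − 1 = ε/1000 = 0.0215
(δ_res + 1000)/(δ₀ + 1000) = (-11.6 + 1000)/(-2.0 + 1000) = 988.4/998.0 = 0.990381
f = 0.990381^(1/0.0215) = exp(ln(0.990381)/0.0215) = exp(-0.00967/0.0215)
f = exp(-0.4496) = 0.6379

0.638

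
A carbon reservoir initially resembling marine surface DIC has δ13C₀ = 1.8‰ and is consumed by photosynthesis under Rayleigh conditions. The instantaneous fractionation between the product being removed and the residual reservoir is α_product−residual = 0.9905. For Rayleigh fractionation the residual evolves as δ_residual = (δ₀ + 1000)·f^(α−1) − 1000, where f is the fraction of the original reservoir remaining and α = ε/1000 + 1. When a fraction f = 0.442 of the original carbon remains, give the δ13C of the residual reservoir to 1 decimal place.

9.6‰

Rayleigh residual: δ_res = (δ₀ + 1000)·f^(α−1) − 1000
α − 1 = -0.00950
f^(α−1) = 0.442^(-0.00950) = 1.007786
δ_res = (1.8 + 1000) × 1.007786 − 1000 = 1009.600 − 1000 = 9.60‰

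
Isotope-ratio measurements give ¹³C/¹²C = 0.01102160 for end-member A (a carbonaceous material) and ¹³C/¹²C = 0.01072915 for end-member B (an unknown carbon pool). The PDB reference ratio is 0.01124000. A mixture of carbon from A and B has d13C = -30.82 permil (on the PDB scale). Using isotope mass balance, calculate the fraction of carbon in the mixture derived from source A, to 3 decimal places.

δ_A = (0.01102160/0.01124000 − 1)×1000 = (0.980569 − 1)×1000 = -19.431 permil
δ_B = (0.01072915/0.01124000 − 1)×1000 = (0.954551 − 1)×1000 = -45.449 permil
f_A = (δ_mix − δ_B)/(δ_A − δ_B) = (-30.82 − (-45.449))/(-19.431 − (-45.449))
f_A = 14.629 / 26.019 = 0.5623

0.562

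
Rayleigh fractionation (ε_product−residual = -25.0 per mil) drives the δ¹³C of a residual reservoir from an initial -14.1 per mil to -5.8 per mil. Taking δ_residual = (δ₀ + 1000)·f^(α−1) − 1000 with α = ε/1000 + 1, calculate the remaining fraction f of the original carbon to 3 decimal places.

0.715

α − 1 = ε/1000 = -0.0250
(δ_res + 1000)/(δ₀ + 1000) = (-5.8 + 1000)/(-14.1 + 1000) = 994.2/985.9 = 1.008419
f = 1.008419^(1/-0.0250) = exp(ln(1.008419)/-0.0250) = exp(0.00838/-0.0250)
f = exp(-0.3353) = 0.7151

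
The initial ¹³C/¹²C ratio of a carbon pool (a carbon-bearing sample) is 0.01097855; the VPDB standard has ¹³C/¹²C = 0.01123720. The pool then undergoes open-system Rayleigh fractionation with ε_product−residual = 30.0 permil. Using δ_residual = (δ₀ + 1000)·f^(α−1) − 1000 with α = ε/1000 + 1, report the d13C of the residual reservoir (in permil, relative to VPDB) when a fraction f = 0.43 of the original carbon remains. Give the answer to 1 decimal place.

δ₀ = (0.01097855/0.01123720 − 1)×1000 = (0.976983 − 1)×1000 = -23.017 permil
α − 1 = ε/1000 = 0.0300
f^(α−1) = 0.43^(0.0300) = 0.974999
δ_res = (-23.017 + 1000) × 0.974999 − 1000 = 952.557 − 1000 = -47.44 permil

-47.4 permil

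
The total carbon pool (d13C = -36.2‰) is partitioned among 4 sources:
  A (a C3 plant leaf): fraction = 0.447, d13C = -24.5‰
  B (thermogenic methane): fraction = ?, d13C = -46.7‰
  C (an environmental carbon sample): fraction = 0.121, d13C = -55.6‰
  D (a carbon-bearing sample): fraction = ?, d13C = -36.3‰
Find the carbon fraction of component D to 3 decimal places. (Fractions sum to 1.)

0.159

Let f_D and f_B be the unknown fractions; fractions sum to 1 so f_D + f_B = 0.432.
Mass balance: Σ fᵢ·δᵢ = δ_bulk ⇒ f_D·(-36.3) + f_B·(-46.7) = -36.2 − (-17.679) = -18.521
Substitute f_B = 0.432 − f_D:
f_D·(-36.3 − -46.7) = -18.521 − 0.432×(-46.7) = 1.653
f_D = 1.653 / 10.4 = 0.1590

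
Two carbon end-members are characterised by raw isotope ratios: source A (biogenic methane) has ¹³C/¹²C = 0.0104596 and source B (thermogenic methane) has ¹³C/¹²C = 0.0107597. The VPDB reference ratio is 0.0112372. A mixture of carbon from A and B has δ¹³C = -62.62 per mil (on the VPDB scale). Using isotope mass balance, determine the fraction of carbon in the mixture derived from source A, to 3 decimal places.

δ_A = (0.0104596/0.0112372 − 1)×1000 = (0.930801 − 1)×1000 = -69.199 per mil
δ_B = (0.0107597/0.0112372 − 1)×1000 = (0.957507 − 1)×1000 = -42.493 per mil
f_A = (δ_mix − δ_B)/(δ_A − δ_B) = (-62.62 − (-42.493))/(-69.199 − (-42.493))
f_A = -20.127 / -26.706 = 0.7537

0.754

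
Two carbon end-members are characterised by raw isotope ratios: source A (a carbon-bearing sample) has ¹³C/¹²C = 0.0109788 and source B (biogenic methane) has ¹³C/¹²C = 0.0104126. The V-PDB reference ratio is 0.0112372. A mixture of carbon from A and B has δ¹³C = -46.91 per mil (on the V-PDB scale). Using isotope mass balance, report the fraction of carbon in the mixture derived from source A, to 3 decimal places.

δ_A = (0.0109788/0.0112372 − 1)×1000 = (0.977005 − 1)×1000 = -22.995 per mil
δ_B = (0.0104126/0.0112372 − 1)×1000 = (0.926619 − 1)×1000 = -73.381 per mil
f_A = (δ_mix − δ_B)/(δ_A − δ_B) = (-46.91 − (-73.381))/(-22.995 − (-73.381))
f_A = 26.471 / 50.386 = 0.5254

0.525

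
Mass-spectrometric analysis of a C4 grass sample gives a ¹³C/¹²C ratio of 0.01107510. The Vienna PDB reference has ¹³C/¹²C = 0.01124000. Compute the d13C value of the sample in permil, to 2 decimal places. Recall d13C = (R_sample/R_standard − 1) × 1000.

-14.67 permil

d13C = (R_sample / R_standard − 1) × 1000
R_sample / R_standard = 0.01107510 / 0.01124000 = 0.985329
d13C = (0.985329 − 1) × 1000 = -14.671 permil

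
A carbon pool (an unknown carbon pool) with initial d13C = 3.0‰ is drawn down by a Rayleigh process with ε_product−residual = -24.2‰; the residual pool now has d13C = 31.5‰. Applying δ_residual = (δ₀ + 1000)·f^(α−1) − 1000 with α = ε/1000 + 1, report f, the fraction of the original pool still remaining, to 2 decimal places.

α − 1 = ε/1000 = -0.0242
(δ_res + 1000)/(δ₀ + 1000) = (31.5 + 1000)/(3.0 + 1000) = 1031.5/1003.0 = 1.028415
f = 1.028415^(1/-0.0242) = exp(ln(1.028415)/-0.0242) = exp(0.02802/-0.0242)
f = exp(-1.1578) = 0.3142

0.31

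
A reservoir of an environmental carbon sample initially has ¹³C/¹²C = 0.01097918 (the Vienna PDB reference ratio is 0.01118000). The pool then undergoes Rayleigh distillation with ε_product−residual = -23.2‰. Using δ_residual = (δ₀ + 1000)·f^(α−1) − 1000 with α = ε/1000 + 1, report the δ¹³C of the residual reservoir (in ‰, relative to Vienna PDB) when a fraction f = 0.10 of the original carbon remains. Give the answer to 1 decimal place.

35.9‰

δ₀ = (0.01097918/0.01118000 − 1)×1000 = (0.982038 − 1)×1000 = -17.962‰
α − 1 = ε/1000 = -0.0232
f^(α−1) = 0.10^(-0.0232) = 1.054873
δ_res = (-17.962 + 1000) × 1.054873 − 1000 = 1035.924 − 1000 = 35.92‰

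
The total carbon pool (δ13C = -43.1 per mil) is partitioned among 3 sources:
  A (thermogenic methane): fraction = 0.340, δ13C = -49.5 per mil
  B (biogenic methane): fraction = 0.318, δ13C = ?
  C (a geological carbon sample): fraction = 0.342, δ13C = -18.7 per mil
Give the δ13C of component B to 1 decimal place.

Isotope mass balance: δ_bulk = Σ fᵢ·δᵢ.
-43.1 = 0.340×(-49.5) + 0.318×δ_B + 0.342×(-18.7)
0.318·δ_B = -43.1 − (-23.225) = -19.875
δ_B = -19.875 / 0.318 = -62.50 per mil

-62.5 per mil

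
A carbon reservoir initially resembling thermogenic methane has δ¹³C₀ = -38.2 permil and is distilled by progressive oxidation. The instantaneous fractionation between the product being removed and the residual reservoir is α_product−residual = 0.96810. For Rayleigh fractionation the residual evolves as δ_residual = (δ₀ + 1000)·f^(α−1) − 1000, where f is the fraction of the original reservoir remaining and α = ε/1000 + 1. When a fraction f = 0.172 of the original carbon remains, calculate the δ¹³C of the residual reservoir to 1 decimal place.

17.4 permil

Rayleigh residual: δ_res = (δ₀ + 1000)·f^(α−1) − 1000
α − 1 = -0.03190
f^(α−1) = 0.172^(-0.03190) = 1.057759
δ_res = (-38.2 + 1000) × 1.057759 − 1000 = 1017.352 − 1000 = 17.35 permil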